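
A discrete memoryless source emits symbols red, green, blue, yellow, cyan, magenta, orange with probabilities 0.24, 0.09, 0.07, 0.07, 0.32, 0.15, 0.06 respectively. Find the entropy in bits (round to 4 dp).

H = −Σ pᵢ log₂ pᵢ.
−0.24·log₂(0.24) = 0.4941
−0.09·log₂(0.09) = 0.3127
−0.07·log₂(0.07) = 0.2686
−0.07·log₂(0.07) = 0.2686
−0.32·log₂(0.32) = 0.5260
−0.15·log₂(0.15) = 0.4105
−0.06·log₂(0.06) = 0.2435
Sum ≈ 2.5240 → 2.5240 bits.

2.5240 bits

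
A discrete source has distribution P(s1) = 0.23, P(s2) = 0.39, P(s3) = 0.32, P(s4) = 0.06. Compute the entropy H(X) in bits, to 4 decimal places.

1.7870 bits

H = −Σ pᵢ log₂ pᵢ.
−0.23·log₂(0.23) = 0.4877
−0.39·log₂(0.39) = 0.5298
−0.32·log₂(0.32) = 0.5260
−0.06·log₂(0.06) = 0.2435
Sum ≈ 1.7870 → 1.7870 bits.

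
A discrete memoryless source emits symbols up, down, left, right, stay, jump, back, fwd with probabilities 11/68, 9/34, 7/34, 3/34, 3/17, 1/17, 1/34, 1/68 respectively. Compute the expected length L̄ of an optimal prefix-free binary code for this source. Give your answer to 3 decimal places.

2.676 bits/symbol

Repeatedly combine the two least-probable nodes; the expected code length is the sum of the merged weights.
merge 1/68 + 1/34 → 3/68
merge 3/68 + 1/17 → 7/68
merge 3/34 + 7/68 → 13/68
merge 11/68 + 3/17 → 23/68
merge 13/68 + 7/34 → 27/68
merge 9/34 + 23/68 → 41/68
merge 27/68 + 41/68 → 1
L = 3/68 + 7/68 + 13/68 + 23/68 + 27/68 + 41/68 + 1 = 91/34 ≈ 2.676 bits/symbol.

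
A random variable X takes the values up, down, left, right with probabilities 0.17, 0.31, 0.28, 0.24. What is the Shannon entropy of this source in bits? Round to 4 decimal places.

1.9667 bits

H = −Σ pᵢ log₂ pᵢ.
−0.17·log₂(0.17) = 0.4346
−0.31·log₂(0.31) = 0.5238
−0.28·log₂(0.28) = 0.5142
−0.24·log₂(0.24) = 0.4941
Sum ≈ 1.9667 → 1.9667 bits.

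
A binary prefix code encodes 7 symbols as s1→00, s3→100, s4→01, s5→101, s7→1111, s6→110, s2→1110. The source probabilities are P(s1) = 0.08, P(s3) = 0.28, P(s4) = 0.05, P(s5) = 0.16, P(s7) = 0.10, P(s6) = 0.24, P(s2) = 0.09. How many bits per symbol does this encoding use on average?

L̄ = Σ pᵢ·ℓᵢ = 0.08·2 + 0.28·3 + 0.05·2 + 0.16·3 + 0.10·4 + 0.24·3 + 0.09·4 = 3.06 bits/symbol.

3.06 bits/symbol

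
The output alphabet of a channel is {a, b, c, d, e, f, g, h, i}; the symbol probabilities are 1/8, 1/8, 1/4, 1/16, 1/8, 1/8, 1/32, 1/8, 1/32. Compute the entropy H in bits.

Each probability is a power of 1/2, so log₂(1/p) is an integer.
H = Σ p·log₂(1/p) = 1/8·3 + 1/8·3 + 1/4·2 + 1/16·4 + 1/8·3 + 1/8·3 + 1/32·5 + 1/8·3 + 1/32·5 = 2.9375 bits.

2.9375 bits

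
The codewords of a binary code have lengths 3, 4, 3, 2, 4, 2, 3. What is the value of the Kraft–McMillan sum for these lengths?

With common denominator 2^4 = 16: Σ 2^(−ℓᵢ) = 2/16 + 1/16 + 2/16 + 4/16 + 1/16 + 4/16 + 2/16 = 16/16 = 1.

1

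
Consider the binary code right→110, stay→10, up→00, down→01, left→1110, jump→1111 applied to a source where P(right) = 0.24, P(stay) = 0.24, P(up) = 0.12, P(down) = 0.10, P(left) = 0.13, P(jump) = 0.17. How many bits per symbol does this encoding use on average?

2.84 bits/symbol

L̄ = Σ pᵢ·ℓᵢ = 0.24·3 + 0.24·2 + 0.12·2 + 0.10·2 + 0.13·4 + 0.17·4 = 2.84 bits/symbol.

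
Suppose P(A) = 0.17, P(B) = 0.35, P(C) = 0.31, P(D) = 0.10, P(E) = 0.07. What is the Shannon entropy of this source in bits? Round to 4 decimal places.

2.0892 bits

H = −Σ pᵢ log₂ pᵢ.
−0.17·log₂(0.17) = 0.4346
−0.35·log₂(0.35) = 0.5301
−0.31·log₂(0.31) = 0.5238
−0.10·log₂(0.10) = 0.3322
−0.07·log₂(0.07) = 0.2686
Sum ≈ 2.0892 → 2.0892 bits.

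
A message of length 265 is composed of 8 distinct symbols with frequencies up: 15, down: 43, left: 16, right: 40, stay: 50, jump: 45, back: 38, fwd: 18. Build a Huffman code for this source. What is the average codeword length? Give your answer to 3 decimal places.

Probabilities are the counts divided by 265.
Repeatedly combine the two least-probable nodes; the expected code length is the sum of the merged weights.
merge 3/53 + 16/265 → 31/265
merge 18/265 + 31/265 → 49/265
merge 38/265 + 8/53 → 78/265
merge 43/265 + 9/53 → 88/265
merge 49/265 + 10/53 → 99/265
merge 78/265 + 88/265 → 166/265
merge 99/265 + 166/265 → 1
L = 31/265 + 49/265 + 78/265 + 88/265 + 99/265 + 166/265 + 1 = 776/265 ≈ 2.928 bits/symbol.

2.928 bits/symbol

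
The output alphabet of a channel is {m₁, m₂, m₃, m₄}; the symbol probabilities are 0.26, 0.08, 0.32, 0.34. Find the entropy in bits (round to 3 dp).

1.852 bits

H = −Σ pᵢ log₂ pᵢ.
−0.26·log₂(0.26) = 0.5053
−0.08·log₂(0.08) = 0.2915
−0.32·log₂(0.32) = 0.5260
−0.34·log₂(0.34) = 0.5292
Sum ≈ 1.8520 → 1.852 bits.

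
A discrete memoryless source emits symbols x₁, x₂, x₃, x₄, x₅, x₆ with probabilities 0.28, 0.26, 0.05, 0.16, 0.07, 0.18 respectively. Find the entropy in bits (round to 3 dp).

H = −Σ pᵢ log₂ pᵢ.
−0.28·log₂(0.28) = 0.5142
−0.26·log₂(0.26) = 0.5053
−0.05·log₂(0.05) = 0.2161
−0.16·log₂(0.16) = 0.4230
−0.07·log₂(0.07) = 0.2686
−0.18·log₂(0.18) = 0.4453
Sum ≈ 2.3725 → 2.372 bits.

2.372 bits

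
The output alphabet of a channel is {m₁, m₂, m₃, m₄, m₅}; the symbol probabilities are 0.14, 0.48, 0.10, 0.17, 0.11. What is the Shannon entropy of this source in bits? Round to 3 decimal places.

2.022 bits

H = −Σ pᵢ log₂ pᵢ.
−0.14·log₂(0.14) = 0.3971
−0.48·log₂(0.48) = 0.5083
−0.10·log₂(0.10) = 0.3322
−0.17·log₂(0.17) = 0.4346
−0.11·log₂(0.11) = 0.3503
Sum ≈ 2.0224 → 2.022 bits.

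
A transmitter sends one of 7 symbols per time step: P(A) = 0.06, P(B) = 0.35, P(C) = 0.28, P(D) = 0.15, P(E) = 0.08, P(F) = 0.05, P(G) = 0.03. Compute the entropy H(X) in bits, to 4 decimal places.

H = −Σ pᵢ log₂ pᵢ.
−0.06·log₂(0.06) = 0.2435
−0.35·log₂(0.35) = 0.5301
−0.28·log₂(0.28) = 0.5142
−0.15·log₂(0.15) = 0.4105
−0.08·log₂(0.08) = 0.2915
−0.05·log₂(0.05) = 0.2161
−0.03·log₂(0.03) = 0.1518
Sum ≈ 2.3578 → 2.3578 bits.

2.3578 bits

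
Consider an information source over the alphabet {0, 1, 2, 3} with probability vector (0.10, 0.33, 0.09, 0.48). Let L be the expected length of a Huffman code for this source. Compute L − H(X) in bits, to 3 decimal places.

0.029 bits

Entropy H = −Σ p log₂ p ≈ 1.6809 bits.
Huffman merges: 9/100+1/10→19/100; 19/100+33/100→13/25; 12/25+13/25→1. L = 171/100 ≈ 1.7100.
L − H = 1.7100 − 1.6809 = 0.029 bits.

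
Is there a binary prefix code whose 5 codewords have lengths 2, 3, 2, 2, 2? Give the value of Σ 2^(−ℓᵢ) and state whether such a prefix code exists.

With common denominator 2^3 = 8: Σ 2^(−ℓᵢ) = 2/8 + 1/8 + 2/8 + 2/8 + 2/8 = 9/8 = 1.125.
Kraft's inequality requires Σ ≤ 1; here Σ = 1.125 > 1, so no such prefix code exists.

1.125; no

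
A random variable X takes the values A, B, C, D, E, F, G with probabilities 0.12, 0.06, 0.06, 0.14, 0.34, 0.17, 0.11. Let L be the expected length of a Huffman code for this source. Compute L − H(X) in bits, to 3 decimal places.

0.045 bits

Entropy H = −Σ p log₂ p ≈ 2.5653 bits.
Huffman merges: 3/50+3/50→3/25; 11/100+3/25→23/100; 3/25+7/50→13/50; 17/100+23/100→2/5; 13/50+17/50→3/5; 2/5+3/5→1. L = 261/100 ≈ 2.6100.
L − H = 2.6100 − 2.5653 = 0.045 bits.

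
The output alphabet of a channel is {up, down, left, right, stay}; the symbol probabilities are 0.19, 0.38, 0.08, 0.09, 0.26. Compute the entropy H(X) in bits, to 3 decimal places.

H = −Σ pᵢ log₂ pᵢ.
−0.19·log₂(0.19) = 0.4552
−0.38·log₂(0.38) = 0.5305
−0.08·log₂(0.08) = 0.2915
−0.09·log₂(0.09) = 0.3127
−0.26·log₂(0.26) = 0.5053
Sum ≈ 2.0951 → 2.095 bits.

2.095 bits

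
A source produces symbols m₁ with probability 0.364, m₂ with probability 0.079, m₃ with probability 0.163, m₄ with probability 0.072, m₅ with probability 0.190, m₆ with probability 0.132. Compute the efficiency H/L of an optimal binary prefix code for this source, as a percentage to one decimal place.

Entropy H = −Σ p log₂ p ≈ 2.3607 bits.
Huffman merges: 9/125+79/1000→151/1000; 33/250+151/1000→283/1000; 163/1000+19/100→353/1000; 283/1000+353/1000→159/250; 91/250+159/250→1. L = 2423/1000 ≈ 2.4230.
Efficiency = H/L = 2.3607/2.4230 = 97.4%.

97.4%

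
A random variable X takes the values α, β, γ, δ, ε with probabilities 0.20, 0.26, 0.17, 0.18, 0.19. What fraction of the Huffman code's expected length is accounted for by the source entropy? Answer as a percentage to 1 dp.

98.1%

Entropy H = −Σ p log₂ p ≈ 2.3048 bits.
Huffman merges: 17/100+9/50→7/20; 19/100+1/5→39/100; 13/50+7/20→61/100; 39/100+61/100→1. L = 47/20 ≈ 2.3500.
Efficiency = H/L = 2.3048/2.3500 = 98.1%.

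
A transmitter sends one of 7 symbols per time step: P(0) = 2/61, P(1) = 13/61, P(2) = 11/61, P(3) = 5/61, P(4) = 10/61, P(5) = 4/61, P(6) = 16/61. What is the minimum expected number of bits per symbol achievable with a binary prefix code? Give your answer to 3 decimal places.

2.623 bits/symbol

Repeatedly combine the two least-probable nodes; the expected code length is the sum of the merged weights.
merge 2/61 + 4/61 → 6/61
merge 5/61 + 6/61 → 11/61
merge 10/61 + 11/61 → 21/61
merge 11/61 + 13/61 → 24/61
merge 16/61 + 21/61 → 37/61
merge 24/61 + 37/61 → 1
L = 6/61 + 11/61 + 21/61 + 24/61 + 37/61 + 1 = 160/61 ≈ 2.623 bits/symbol.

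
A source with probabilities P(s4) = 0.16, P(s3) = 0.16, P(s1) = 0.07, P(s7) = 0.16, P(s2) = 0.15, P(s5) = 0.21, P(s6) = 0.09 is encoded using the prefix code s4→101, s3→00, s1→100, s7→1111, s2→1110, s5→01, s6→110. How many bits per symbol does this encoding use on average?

2.94 bits/symbol

L̄ = Σ pᵢ·ℓᵢ = 0.16·3 + 0.16·2 + 0.07·3 + 0.16·4 + 0.15·4 + 0.21·2 + 0.09·3 = 2.94 bits/symbol.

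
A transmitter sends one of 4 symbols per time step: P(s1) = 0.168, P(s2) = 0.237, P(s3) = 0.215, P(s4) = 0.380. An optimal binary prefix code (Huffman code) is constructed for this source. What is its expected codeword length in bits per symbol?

Repeatedly combine the two least-probable nodes; the expected code length is the sum of the merged weights.
merge 21/125 + 43/200 → 383/1000
merge 237/1000 + 19/50 → 617/1000
merge 383/1000 + 617/1000 → 1
L = 383/1000 + 617/1000 + 1 = 2 bits/symbol.

2 bits/symbol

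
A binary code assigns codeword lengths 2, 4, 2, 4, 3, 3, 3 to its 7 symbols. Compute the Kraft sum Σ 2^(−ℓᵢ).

With common denominator 2^4 = 16: Σ 2^(−ℓᵢ) = 4/16 + 1/16 + 4/16 + 1/16 + 2/16 + 2/16 + 2/16 = 16/16 = 1.

1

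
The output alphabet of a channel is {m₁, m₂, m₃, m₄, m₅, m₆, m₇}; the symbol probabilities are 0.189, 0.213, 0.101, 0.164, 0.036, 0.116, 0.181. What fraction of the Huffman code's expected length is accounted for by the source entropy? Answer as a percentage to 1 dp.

Entropy H = −Σ p log₂ p ≈ 2.6708 bits.
Huffman merges: 9/250+101/1000→137/1000; 29/250+137/1000→253/1000; 41/250+181/1000→69/200; 189/1000+213/1000→201/500; 253/1000+69/200→299/500; 201/500+299/500→1. L = 547/200 ≈ 2.7350.
Efficiency = H/L = 2.6708/2.7350 = 97.7%.

97.7%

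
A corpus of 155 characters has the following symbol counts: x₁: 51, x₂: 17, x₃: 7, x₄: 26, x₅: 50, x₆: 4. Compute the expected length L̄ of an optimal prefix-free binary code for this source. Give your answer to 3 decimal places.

2.252 bits/symbol

Probabilities are the counts divided by 155.
Repeatedly combine the two least-probable nodes; the expected code length is the sum of the merged weights.
merge 4/155 + 7/155 → 11/155
merge 11/155 + 17/155 → 28/155
merge 26/155 + 28/155 → 54/155
merge 10/31 + 51/155 → 101/155
merge 54/155 + 101/155 → 1
L = 11/155 + 28/155 + 54/155 + 101/155 + 1 = 349/155 ≈ 2.252 bits/symbol.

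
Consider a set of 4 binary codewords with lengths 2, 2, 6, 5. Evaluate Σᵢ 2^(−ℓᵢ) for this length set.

0.546875

With common denominator 2^6 = 64: Σ 2^(−ℓᵢ) = 16/64 + 16/64 + 1/64 + 2/64 = 35/64 = 0.546875.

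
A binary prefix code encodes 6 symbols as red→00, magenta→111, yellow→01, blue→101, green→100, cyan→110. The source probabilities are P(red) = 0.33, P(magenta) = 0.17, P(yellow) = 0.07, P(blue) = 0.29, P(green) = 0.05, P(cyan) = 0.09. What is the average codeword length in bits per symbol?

2.6 bits/symbol

L̄ = Σ pᵢ·ℓᵢ = 0.33·2 + 0.17·3 + 0.07·2 + 0.29·3 + 0.05·3 + 0.09·3 = 2.6 bits/symbol.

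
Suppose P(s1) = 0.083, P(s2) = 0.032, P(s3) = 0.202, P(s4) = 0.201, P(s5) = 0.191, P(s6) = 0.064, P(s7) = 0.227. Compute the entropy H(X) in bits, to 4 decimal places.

2.5839 bits

H = −Σ pᵢ log₂ pᵢ.
−0.083·log₂(0.083) = 0.2980
−0.032·log₂(0.032) = 0.1589
−0.202·log₂(0.202) = 0.4661
−0.201·log₂(0.201) = 0.4653
−0.191·log₂(0.191) = 0.4562
−0.064·log₂(0.064) = 0.2538
−0.227·log₂(0.227) = 0.4856
Sum ≈ 2.5839 → 2.5839 bits.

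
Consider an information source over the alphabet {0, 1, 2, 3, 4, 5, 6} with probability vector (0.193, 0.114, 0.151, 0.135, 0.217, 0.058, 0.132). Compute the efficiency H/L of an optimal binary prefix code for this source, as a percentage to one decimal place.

Entropy H = −Σ p log₂ p ≈ 2.7192 bits.
Huffman merges: 29/500+57/500→43/250; 33/250+27/200→267/1000; 151/1000+43/250→323/1000; 193/1000+217/1000→41/100; 267/1000+323/1000→59/100; 41/100+59/100→1. L = 1381/500 ≈ 2.7620.
Efficiency = H/L = 2.7192/2.7620 = 98.5%.

98.5%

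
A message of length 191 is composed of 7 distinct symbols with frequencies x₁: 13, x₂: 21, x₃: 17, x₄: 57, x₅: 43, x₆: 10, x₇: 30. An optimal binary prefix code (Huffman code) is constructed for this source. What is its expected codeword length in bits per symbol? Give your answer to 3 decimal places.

Probabilities are the counts divided by 191.
Repeatedly combine the two least-probable nodes; the expected code length is the sum of the merged weights.
merge 10/191 + 13/191 → 23/191
merge 17/191 + 21/191 → 38/191
merge 23/191 + 30/191 → 53/191
merge 38/191 + 43/191 → 81/191
merge 53/191 + 57/191 → 110/191
merge 81/191 + 110/191 → 1
L = 23/191 + 38/191 + 53/191 + 81/191 + 110/191 + 1 = 496/191 ≈ 2.597 bits/symbol.

2.597 bits/symbol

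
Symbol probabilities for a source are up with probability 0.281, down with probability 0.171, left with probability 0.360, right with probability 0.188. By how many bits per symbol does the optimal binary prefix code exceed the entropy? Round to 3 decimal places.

0.065 bits

Entropy H = −Σ p log₂ p ≈ 1.9342 bits.
Huffman merges: 171/1000+47/250→359/1000; 281/1000+359/1000→16/25; 9/25+16/25→1. L = 1999/1000 ≈ 1.9990.
L − H = 1.9990 − 1.9342 = 0.065 bits.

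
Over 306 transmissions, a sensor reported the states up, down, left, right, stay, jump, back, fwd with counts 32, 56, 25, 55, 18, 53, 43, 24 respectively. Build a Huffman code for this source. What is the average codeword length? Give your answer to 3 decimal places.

Probabilities are the counts divided by 306.
Repeatedly combine the two least-probable nodes; the expected code length is the sum of the merged weights.
merge 1/17 + 4/51 → 7/51
merge 25/306 + 16/153 → 19/102
merge 7/51 + 43/306 → 5/18
merge 53/306 + 55/306 → 6/17
merge 28/153 + 19/102 → 113/306
merge 5/18 + 6/17 → 193/306
merge 113/306 + 193/306 → 1
L = 7/51 + 19/102 + 5/18 + 6/17 + 113/306 + 193/306 + 1 = 452/153 ≈ 2.954 bits/symbol.

2.954 bits/symbol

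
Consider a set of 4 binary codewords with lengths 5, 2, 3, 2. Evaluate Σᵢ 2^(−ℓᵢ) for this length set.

0.65625

With common denominator 2^5 = 32: Σ 2^(−ℓᵢ) = 1/32 + 8/32 + 4/32 + 8/32 = 21/32 = 0.65625.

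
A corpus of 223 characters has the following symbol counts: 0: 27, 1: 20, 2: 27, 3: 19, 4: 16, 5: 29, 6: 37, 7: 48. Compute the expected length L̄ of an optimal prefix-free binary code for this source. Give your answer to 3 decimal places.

2.942 bits/symbol

Probabilities are the counts divided by 223.
Repeatedly combine the two least-probable nodes; the expected code length is the sum of the merged weights.
merge 16/223 + 19/223 → 35/223
merge 20/223 + 27/223 → 47/223
merge 27/223 + 29/223 → 56/223
merge 35/223 + 37/223 → 72/223
merge 47/223 + 48/223 → 95/223
merge 56/223 + 72/223 → 128/223
merge 95/223 + 128/223 → 1
L = 35/223 + 47/223 + 56/223 + 72/223 + 95/223 + 128/223 + 1 = 656/223 ≈ 2.942 bits/symbol.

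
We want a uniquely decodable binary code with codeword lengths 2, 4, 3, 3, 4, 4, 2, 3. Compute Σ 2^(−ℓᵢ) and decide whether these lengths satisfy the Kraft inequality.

With common denominator 2^4 = 16: Σ 2^(−ℓᵢ) = 4/16 + 1/16 + 2/16 + 2/16 + 1/16 + 1/16 + 4/16 + 2/16 = 17/16 = 1.0625.
Kraft's inequality requires Σ ≤ 1; here Σ = 1.0625 > 1, so no such prefix code exists.

1.0625; no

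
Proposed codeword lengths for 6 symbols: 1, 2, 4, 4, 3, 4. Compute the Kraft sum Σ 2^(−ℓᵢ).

With common denominator 2^4 = 16: Σ 2^(−ℓᵢ) = 8/16 + 4/16 + 1/16 + 1/16 + 2/16 + 1/16 = 17/16 = 1.0625.

1.0625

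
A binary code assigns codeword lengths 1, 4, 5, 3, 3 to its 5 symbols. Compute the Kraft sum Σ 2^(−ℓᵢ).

With common denominator 2^5 = 32: Σ 2^(−ℓᵢ) = 16/32 + 2/32 + 1/32 + 4/32 + 4/32 = 27/32 = 0.84375.

0.84375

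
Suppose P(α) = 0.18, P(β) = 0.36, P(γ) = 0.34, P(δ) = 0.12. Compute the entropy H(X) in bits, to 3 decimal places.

1.872 bits

H = −Σ pᵢ log₂ pᵢ.
−0.18·log₂(0.18) = 0.4453
−0.36·log₂(0.36) = 0.5306
−0.34·log₂(0.34) = 0.5292
−0.12·log₂(0.12) = 0.3671
Sum ≈ 1.8722 → 1.872 bits.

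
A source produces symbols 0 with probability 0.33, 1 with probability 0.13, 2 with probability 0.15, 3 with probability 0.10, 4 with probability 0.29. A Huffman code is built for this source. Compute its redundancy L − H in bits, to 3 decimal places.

Entropy H = −Σ p log₂ p ≈ 2.1711 bits.
Huffman merges: 1/10+13/100→23/100; 3/20+23/100→19/50; 29/100+33/100→31/50; 19/50+31/50→1. L = 223/100 ≈ 2.2300.
L − H = 2.2300 − 2.1711 = 0.059 bits.

0.059 bits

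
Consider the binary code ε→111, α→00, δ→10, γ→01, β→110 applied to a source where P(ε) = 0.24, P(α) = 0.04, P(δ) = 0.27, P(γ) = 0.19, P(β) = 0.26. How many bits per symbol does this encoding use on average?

2.5 bits/symbol

L̄ = Σ pᵢ·ℓᵢ = 0.24·3 + 0.04·2 + 0.27·2 + 0.19·2 + 0.26·3 = 2.5 bits/symbol.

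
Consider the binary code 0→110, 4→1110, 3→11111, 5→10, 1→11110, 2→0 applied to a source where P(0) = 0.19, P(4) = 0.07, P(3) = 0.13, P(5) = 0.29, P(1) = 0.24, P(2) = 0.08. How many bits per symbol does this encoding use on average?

3.36 bits/symbol

L̄ = Σ pᵢ·ℓᵢ = 0.19·3 + 0.07·4 + 0.13·5 + 0.29·2 + 0.24·5 + 0.08·1 = 3.36 bits/symbol.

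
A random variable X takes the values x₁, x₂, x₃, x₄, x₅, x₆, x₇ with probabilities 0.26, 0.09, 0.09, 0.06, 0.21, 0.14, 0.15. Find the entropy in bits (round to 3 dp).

2.655 bits

H = −Σ pᵢ log₂ pᵢ.
−0.26·log₂(0.26) = 0.5053
−0.09·log₂(0.09) = 0.3127
−0.09·log₂(0.09) = 0.3127
−0.06·log₂(0.06) = 0.2435
−0.21·log₂(0.21) = 0.4728
−0.14·log₂(0.14) = 0.3971
−0.15·log₂(0.15) = 0.4105
Sum ≈ 2.6546 → 2.655 bits.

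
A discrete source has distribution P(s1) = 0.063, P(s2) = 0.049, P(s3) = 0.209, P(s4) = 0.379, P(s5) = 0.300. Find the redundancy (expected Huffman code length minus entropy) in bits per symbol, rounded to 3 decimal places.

0.066 bits

Entropy H = −Σ p log₂ p ≈ 1.9881 bits.
Huffman merges: 49/1000+63/1000→14/125; 14/125+209/1000→321/1000; 3/10+321/1000→621/1000; 379/1000+621/1000→1. L = 1027/500 ≈ 2.0540.
L − H = 2.0540 − 1.9881 = 0.066 bits.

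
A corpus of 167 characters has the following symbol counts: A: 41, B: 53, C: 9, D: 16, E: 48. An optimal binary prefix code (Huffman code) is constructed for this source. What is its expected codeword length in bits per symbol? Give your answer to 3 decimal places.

Probabilities are the counts divided by 167.
Repeatedly combine the two least-probable nodes; the expected code length is the sum of the merged weights.
merge 9/167 + 16/167 → 25/167
merge 25/167 + 41/167 → 66/167
merge 48/167 + 53/167 → 101/167
merge 66/167 + 101/167 → 1
L = 25/167 + 66/167 + 101/167 + 1 = 359/167 ≈ 2.150 bits/symbol.

2.150 bits/symbol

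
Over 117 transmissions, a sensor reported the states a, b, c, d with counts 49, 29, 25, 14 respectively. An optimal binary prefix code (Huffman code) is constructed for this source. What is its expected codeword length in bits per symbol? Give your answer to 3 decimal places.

1.915 bits/symbol

Probabilities are the counts divided by 117.
Repeatedly combine the two least-probable nodes; the expected code length is the sum of the merged weights.
merge 14/117 + 25/117 → 1/3
merge 29/117 + 1/3 → 68/117
merge 49/117 + 68/117 → 1
L = 1/3 + 68/117 + 1 = 224/117 ≈ 1.915 bits/symbol.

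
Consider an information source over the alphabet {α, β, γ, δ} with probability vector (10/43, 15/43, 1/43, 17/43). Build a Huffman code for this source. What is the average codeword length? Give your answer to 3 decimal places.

1.860 bits/symbol

Repeatedly combine the two least-probable nodes; the expected code length is the sum of the merged weights.
merge 1/43 + 10/43 → 11/43
merge 11/43 + 15/43 → 26/43
merge 17/43 + 26/43 → 1
L = 11/43 + 26/43 + 1 = 80/43 ≈ 1.860 bits/symbol.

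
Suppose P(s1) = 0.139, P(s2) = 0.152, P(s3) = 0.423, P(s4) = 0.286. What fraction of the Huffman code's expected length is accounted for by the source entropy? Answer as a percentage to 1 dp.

99.1%

Entropy H = −Σ p log₂ p ≈ 1.8504 bits.
Huffman merges: 139/1000+19/125→291/1000; 143/500+291/1000→577/1000; 423/1000+577/1000→1. L = 467/250 ≈ 1.8680.
Efficiency = H/L = 1.8504/1.8680 = 99.1%.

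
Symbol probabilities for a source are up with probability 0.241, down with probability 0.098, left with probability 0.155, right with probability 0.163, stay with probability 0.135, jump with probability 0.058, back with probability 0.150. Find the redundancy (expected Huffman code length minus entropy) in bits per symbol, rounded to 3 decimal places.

Entropy H = −Σ p log₂ p ≈ 2.7054 bits.
Huffman merges: 29/500+49/500→39/250; 27/200+3/20→57/200; 31/200+39/250→311/1000; 163/1000+241/1000→101/250; 57/200+311/1000→149/250; 101/250+149/250→1. L = 344/125 ≈ 2.7520.
L − H = 2.7520 − 2.7054 = 0.047 bits.

0.047 bits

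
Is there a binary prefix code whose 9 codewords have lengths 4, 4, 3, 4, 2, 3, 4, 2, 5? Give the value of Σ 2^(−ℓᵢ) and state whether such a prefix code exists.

1.03125; no

With common denominator 2^5 = 32: Σ 2^(−ℓᵢ) = 2/32 + 2/32 + 4/32 + 2/32 + 8/32 + 4/32 + 2/32 + 8/32 + 1/32 = 33/32 = 1.03125.
Kraft's inequality requires Σ ≤ 1; here Σ = 1.03125 > 1, so no such prefix code exists.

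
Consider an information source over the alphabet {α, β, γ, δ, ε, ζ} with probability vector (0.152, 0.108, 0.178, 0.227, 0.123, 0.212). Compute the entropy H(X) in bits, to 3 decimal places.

2.535 bits

H = −Σ pᵢ log₂ pᵢ.
−0.152·log₂(0.152) = 0.4131
−0.108·log₂(0.108) = 0.3468
−0.178·log₂(0.178) = 0.4432
−0.227·log₂(0.227) = 0.4856
−0.123·log₂(0.123) = 0.3719
−0.212·log₂(0.212) = 0.4744
Sum ≈ 2.5350 → 2.535 bits.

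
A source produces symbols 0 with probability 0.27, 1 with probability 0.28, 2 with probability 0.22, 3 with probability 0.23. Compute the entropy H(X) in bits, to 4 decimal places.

H = −Σ pᵢ log₂ pᵢ.
−0.27·log₂(0.27) = 0.5100
−0.28·log₂(0.28) = 0.5142
−0.22·log₂(0.22) = 0.4806
−0.23·log₂(0.23) = 0.4877
Sum ≈ 1.9925 → 1.9925 bits.

1.9925 bits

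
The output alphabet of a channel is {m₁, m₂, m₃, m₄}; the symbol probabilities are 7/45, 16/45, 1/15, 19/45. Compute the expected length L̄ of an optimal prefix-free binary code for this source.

1.8 bits/symbol

Repeatedly combine the two least-probable nodes; the expected code length is the sum of the merged weights.
merge 1/15 + 7/45 → 2/9
merge 2/9 + 16/45 → 26/45
merge 19/45 + 26/45 → 1
L = 2/9 + 26/45 + 1 = 9/5 = 1.8 bits/symbol.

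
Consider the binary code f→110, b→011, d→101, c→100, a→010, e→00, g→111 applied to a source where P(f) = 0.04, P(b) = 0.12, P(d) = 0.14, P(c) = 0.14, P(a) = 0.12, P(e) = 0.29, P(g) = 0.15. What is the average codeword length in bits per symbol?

2.71 bits/symbol

L̄ = Σ pᵢ·ℓᵢ = 0.04·3 + 0.12·3 + 0.14·3 + 0.14·3 + 0.12·3 + 0.29·2 + 0.15·3 = 2.71 bits/symbol.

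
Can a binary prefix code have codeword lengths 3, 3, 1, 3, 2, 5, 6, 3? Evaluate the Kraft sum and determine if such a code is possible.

With common denominator 2^6 = 64: Σ 2^(−ℓᵢ) = 8/64 + 8/64 + 32/64 + 8/64 + 16/64 + 2/64 + 1/64 + 8/64 = 83/64 = 1.296875.
Kraft's inequality requires Σ ≤ 1; here Σ = 1.296875 > 1, so no such prefix code exists.

1.296875; no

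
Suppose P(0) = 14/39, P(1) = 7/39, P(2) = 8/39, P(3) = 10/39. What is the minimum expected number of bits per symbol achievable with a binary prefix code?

2 bits/symbol

Repeatedly combine the two least-probable nodes; the expected code length is the sum of the merged weights.
merge 7/39 + 8/39 → 5/13
merge 10/39 + 14/39 → 8/13
merge 5/13 + 8/13 → 1
L = 5/13 + 8/13 + 1 = 2 bits/symbol.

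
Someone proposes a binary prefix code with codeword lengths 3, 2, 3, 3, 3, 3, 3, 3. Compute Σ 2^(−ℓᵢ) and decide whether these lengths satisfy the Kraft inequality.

1.125; no

With common denominator 2^3 = 8: Σ 2^(−ℓᵢ) = 1/8 + 2/8 + 1/8 + 1/8 + 1/8 + 1/8 + 1/8 + 1/8 = 9/8 = 1.125.
Kraft's inequality requires Σ ≤ 1; here Σ = 1.125 > 1, so no such prefix code exists.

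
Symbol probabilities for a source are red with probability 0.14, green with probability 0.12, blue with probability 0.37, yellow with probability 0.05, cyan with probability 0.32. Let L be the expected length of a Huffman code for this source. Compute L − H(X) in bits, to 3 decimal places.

0.073 bits

Entropy H = −Σ p log₂ p ≈ 2.0370 bits.
Huffman merges: 1/20+3/25→17/100; 7/50+17/100→31/100; 31/100+8/25→63/100; 37/100+63/100→1. L = 211/100 ≈ 2.1100.
L − H = 2.1100 − 2.0370 = 0.073 bits.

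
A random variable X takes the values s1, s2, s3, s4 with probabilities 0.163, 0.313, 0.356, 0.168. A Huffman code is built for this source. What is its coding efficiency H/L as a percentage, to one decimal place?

96.9%

Entropy H = −Σ p log₂ p ≈ 1.9139 bits.
Huffman merges: 163/1000+21/125→331/1000; 313/1000+331/1000→161/250; 89/250+161/250→1. L = 79/40 ≈ 1.9750.
Efficiency = H/L = 1.9139/1.9750 = 96.9%.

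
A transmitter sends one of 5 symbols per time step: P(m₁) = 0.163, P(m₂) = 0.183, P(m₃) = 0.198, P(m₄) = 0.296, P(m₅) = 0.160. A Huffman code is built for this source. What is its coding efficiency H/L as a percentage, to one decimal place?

Entropy H = −Σ p log₂ p ≈ 2.2804 bits.
Huffman merges: 4/25+163/1000→323/1000; 183/1000+99/500→381/1000; 37/125+323/1000→619/1000; 381/1000+619/1000→1. L = 2323/1000 ≈ 2.3230.
Efficiency = H/L = 2.2804/2.3230 = 98.2%.

98.2%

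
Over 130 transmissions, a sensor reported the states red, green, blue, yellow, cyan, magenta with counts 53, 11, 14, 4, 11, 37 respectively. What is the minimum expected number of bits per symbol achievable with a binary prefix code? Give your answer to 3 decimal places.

Probabilities are the counts divided by 130.
Repeatedly combine the two least-probable nodes; the expected code length is the sum of the merged weights.
merge 2/65 + 11/130 → 3/26
merge 11/130 + 7/65 → 5/26
merge 3/26 + 5/26 → 4/13
merge 37/130 + 4/13 → 77/130
merge 53/130 + 77/130 → 1
L = 3/26 + 5/26 + 4/13 + 77/130 + 1 = 287/130 ≈ 2.208 bits/symbol.

2.208 bits/symbol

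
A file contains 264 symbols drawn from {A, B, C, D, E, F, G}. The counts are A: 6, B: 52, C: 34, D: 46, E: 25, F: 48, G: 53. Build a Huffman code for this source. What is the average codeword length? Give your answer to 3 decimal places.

2.720 bits/symbol

Probabilities are the counts divided by 264.
Repeatedly combine the two least-probable nodes; the expected code length is the sum of the merged weights.
merge 1/44 + 25/264 → 31/264
merge 31/264 + 17/132 → 65/264
merge 23/132 + 2/11 → 47/132
merge 13/66 + 53/264 → 35/88
merge 65/264 + 47/132 → 53/88
merge 35/88 + 53/88 → 1
L = 31/264 + 65/264 + 47/132 + 35/88 + 53/88 + 1 = 359/132 ≈ 2.720 bits/symbol.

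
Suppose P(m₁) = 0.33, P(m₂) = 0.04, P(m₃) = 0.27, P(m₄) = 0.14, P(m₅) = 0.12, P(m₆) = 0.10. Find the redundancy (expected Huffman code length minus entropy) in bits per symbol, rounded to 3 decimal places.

0.080 bits

Entropy H = −Σ p log₂ p ≈ 2.3200 bits.
Huffman merges: 1/25+1/10→7/50; 3/25+7/50→13/50; 7/50+13/50→2/5; 27/100+33/100→3/5; 2/5+3/5→1. L = 12/5 ≈ 2.4000.
L − H = 2.4000 − 2.3200 = 0.080 bits.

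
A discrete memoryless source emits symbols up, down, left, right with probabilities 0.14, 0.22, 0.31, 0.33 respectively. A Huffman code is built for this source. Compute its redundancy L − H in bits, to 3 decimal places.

0.071 bits

Entropy H = −Σ p log₂ p ≈ 1.9293 bits.
Huffman merges: 7/50+11/50→9/25; 31/100+33/100→16/25; 9/25+16/25→1. L = 2 ≈ 2.0000.
L − H = 2.0000 − 1.9293 = 0.071 bits.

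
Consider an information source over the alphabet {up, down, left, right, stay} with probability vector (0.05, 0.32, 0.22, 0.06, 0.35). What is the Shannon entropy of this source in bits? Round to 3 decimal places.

H = −Σ pᵢ log₂ pᵢ.
−0.05·log₂(0.05) = 0.2161
−0.32·log₂(0.32) = 0.5260
−0.22·log₂(0.22) = 0.4806
−0.06·log₂(0.06) = 0.2435
−0.35·log₂(0.35) = 0.5301
Sum ≈ 1.9963 → 1.996 bits.

1.996 bits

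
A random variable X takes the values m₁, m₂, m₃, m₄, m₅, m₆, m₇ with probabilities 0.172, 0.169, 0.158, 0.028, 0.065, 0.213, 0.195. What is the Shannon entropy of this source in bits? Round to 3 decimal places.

2.627 bits

H = −Σ pᵢ log₂ pᵢ.
−0.172·log₂(0.172) = 0.4368
−0.169·log₂(0.169) = 0.4335
−0.158·log₂(0.158) = 0.4206
−0.028·log₂(0.028) = 0.1444
−0.065·log₂(0.065) = 0.2563
−0.213·log₂(0.213) = 0.4752
−0.195·log₂(0.195) = 0.4599
Sum ≈ 2.6267 → 2.627 bits.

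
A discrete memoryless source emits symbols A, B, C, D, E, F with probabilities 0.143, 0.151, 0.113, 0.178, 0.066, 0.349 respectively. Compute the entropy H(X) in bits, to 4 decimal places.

2.4006 bits

H = −Σ pᵢ log₂ pᵢ.
−0.143·log₂(0.143) = 0.4012
−0.151·log₂(0.151) = 0.4118
−0.113·log₂(0.113) = 0.3555
−0.178·log₂(0.178) = 0.4432
−0.066·log₂(0.066) = 0.2588
−0.349·log₂(0.349) = 0.5300
Sum ≈ 2.4006 → 2.4006 bits.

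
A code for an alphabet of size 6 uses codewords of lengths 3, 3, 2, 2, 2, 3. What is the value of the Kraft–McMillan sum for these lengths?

1.125

With common denominator 2^3 = 8: Σ 2^(−ℓᵢ) = 1/8 + 1/8 + 2/8 + 2/8 + 2/8 + 1/8 = 9/8 = 1.125.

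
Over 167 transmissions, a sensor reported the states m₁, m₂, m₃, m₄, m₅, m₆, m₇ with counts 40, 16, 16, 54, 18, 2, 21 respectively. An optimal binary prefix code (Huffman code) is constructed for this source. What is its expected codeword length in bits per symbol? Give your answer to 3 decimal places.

2.545 bits/symbol

Probabilities are the counts divided by 167.
Repeatedly combine the two least-probable nodes; the expected code length is the sum of the merged weights.
merge 2/167 + 16/167 → 18/167
merge 16/167 + 18/167 → 34/167
merge 18/167 + 21/167 → 39/167
merge 34/167 + 39/167 → 73/167
merge 40/167 + 54/167 → 94/167
merge 73/167 + 94/167 → 1
L = 18/167 + 34/167 + 39/167 + 73/167 + 94/167 + 1 = 425/167 ≈ 2.545 bits/symbol.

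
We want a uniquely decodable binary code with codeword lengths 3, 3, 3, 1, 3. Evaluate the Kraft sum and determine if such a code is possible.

1; yes

With common denominator 2^3 = 8: Σ 2^(−ℓᵢ) = 1/8 + 1/8 + 1/8 + 4/8 + 1/8 = 8/8 = 1.
Kraft's inequality requires Σ ≤ 1; here Σ = 1 ≤ 1, so such a prefix code exists.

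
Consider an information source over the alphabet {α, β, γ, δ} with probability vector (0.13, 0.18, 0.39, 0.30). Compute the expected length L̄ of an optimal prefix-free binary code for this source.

1.92 bits/symbol

Repeatedly combine the two least-probable nodes; the expected code length is the sum of the merged weights.
merge 13/100 + 9/50 → 31/100
merge 3/10 + 31/100 → 61/100
merge 39/100 + 61/100 → 1
L = 31/100 + 61/100 + 1 = 48/25 = 1.92 bits/symbol.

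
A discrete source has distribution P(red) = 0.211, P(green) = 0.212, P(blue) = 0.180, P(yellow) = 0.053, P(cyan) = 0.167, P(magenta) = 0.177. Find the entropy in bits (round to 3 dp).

H = −Σ pᵢ log₂ pᵢ.
−0.211·log₂(0.211) = 0.4736
−0.212·log₂(0.212) = 0.4744
−0.180·log₂(0.180) = 0.4453
−0.053·log₂(0.053) = 0.2246
−0.167·log₂(0.167) = 0.4312
−0.177·log₂(0.177) = 0.4422
Sum ≈ 2.4914 → 2.491 bits.

2.491 bits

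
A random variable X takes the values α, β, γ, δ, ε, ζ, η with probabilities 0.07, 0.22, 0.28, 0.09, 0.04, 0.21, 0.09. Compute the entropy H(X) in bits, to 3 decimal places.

H = −Σ pᵢ log₂ pᵢ.
−0.07·log₂(0.07) = 0.2686
−0.22·log₂(0.22) = 0.4806
−0.28·log₂(0.28) = 0.5142
−0.09·log₂(0.09) = 0.3127
−0.04·log₂(0.04) = 0.1858
−0.21·log₂(0.21) = 0.4728
−0.09·log₂(0.09) = 0.3127
Sum ≈ 2.5472 → 2.547 bits.

2.547 bits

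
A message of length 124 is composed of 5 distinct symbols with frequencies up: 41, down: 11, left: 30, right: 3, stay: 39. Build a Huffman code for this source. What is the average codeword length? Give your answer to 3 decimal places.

Probabilities are the counts divided by 124.
Repeatedly combine the two least-probable nodes; the expected code length is the sum of the merged weights.
merge 3/124 + 11/124 → 7/62
merge 7/62 + 15/62 → 11/31
merge 39/124 + 41/124 → 20/31
merge 11/31 + 20/31 → 1
L = 7/62 + 11/31 + 20/31 + 1 = 131/62 ≈ 2.113 bits/symbol.

2.113 bits/symbol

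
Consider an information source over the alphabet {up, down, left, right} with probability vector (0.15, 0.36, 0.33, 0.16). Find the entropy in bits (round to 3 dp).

H = −Σ pᵢ log₂ pᵢ.
−0.15·log₂(0.15) = 0.4105
−0.36·log₂(0.36) = 0.5306
−0.33·log₂(0.33) = 0.5278
−0.16·log₂(0.16) = 0.4230
Sum ≈ 1.8920 → 1.892 bits.

1.892 bits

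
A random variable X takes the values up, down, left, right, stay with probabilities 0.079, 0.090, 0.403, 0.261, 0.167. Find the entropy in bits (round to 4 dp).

H = −Σ pᵢ log₂ pᵢ.
−0.079·log₂(0.079) = 0.2893
−0.090·log₂(0.090) = 0.3127
−0.403·log₂(0.403) = 0.5284
−0.261·log₂(0.261) = 0.5058
−0.167·log₂(0.167) = 0.4312
Sum ≈ 2.0673 → 2.0673 bits.

2.0673 bits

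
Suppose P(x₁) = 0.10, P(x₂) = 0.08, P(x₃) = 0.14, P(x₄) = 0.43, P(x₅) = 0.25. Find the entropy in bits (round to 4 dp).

H = −Σ pᵢ log₂ pᵢ.
−0.10·log₂(0.10) = 0.3322
−0.08·log₂(0.08) = 0.2915
−0.14·log₂(0.14) = 0.3971
−0.43·log₂(0.43) = 0.5236
−0.25·log₂(0.25) = 0.5000
Sum ≈ 2.0444 → 2.0444 bits.

2.0444 bits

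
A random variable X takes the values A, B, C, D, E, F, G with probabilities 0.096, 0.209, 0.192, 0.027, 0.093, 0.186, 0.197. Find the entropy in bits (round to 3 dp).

H = −Σ pᵢ log₂ pᵢ.
−0.096·log₂(0.096) = 0.3246
−0.209·log₂(0.209) = 0.4720
−0.192·log₂(0.192) = 0.4571
−0.027·log₂(0.027) = 0.1407
−0.093·log₂(0.093) = 0.3187
−0.186·log₂(0.186) = 0.4514
−0.197·log₂(0.197) = 0.4617
Sum ≈ 2.6261 → 2.626 bits.

2.626 bits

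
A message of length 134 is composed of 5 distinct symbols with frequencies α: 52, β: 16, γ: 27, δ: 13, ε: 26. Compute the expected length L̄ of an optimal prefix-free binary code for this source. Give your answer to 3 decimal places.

2.216 bits/symbol

Probabilities are the counts divided by 134.
Repeatedly combine the two least-probable nodes; the expected code length is the sum of the merged weights.
merge 13/134 + 8/67 → 29/134
merge 13/67 + 27/134 → 53/134
merge 29/134 + 26/67 → 81/134
merge 53/134 + 81/134 → 1
L = 29/134 + 53/134 + 81/134 + 1 = 297/134 ≈ 2.216 bits/symbol.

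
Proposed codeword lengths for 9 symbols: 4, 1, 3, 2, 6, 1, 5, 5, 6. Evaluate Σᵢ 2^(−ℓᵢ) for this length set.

1.53125

With common denominator 2^6 = 64: Σ 2^(−ℓᵢ) = 4/64 + 32/64 + 8/64 + 16/64 + 1/64 + 32/64 + 2/64 + 2/64 + 1/64 = 98/64 = 1.53125.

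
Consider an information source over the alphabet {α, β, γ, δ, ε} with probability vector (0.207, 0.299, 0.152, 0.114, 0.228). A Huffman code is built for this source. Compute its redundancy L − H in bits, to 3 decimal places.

Entropy H = −Σ p log₂ p ≈ 2.2477 bits.
Huffman merges: 57/500+19/125→133/500; 207/1000+57/250→87/200; 133/500+299/1000→113/200; 87/200+113/200→1. L = 1133/500 ≈ 2.2660.
L − H = 2.2660 − 2.2477 = 0.018 bits.

0.018 bits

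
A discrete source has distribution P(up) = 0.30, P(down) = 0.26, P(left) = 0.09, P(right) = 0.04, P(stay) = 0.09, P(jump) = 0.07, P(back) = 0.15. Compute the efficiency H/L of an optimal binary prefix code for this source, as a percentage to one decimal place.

Entropy H = −Σ p log₂ p ≈ 2.5165 bits.
Huffman merges: 1/25+7/100→11/100; 9/100+9/100→9/50; 11/100+3/20→13/50; 9/50+13/50→11/25; 13/50+3/10→14/25; 11/25+14/25→1. L = 51/20 ≈ 2.5500.
Efficiency = H/L = 2.5165/2.5500 = 98.7%.

98.7%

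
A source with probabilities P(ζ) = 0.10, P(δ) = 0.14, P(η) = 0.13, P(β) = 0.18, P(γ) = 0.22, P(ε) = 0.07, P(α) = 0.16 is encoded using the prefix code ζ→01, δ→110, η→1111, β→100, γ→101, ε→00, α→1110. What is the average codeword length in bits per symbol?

3.12 bits/symbol

L̄ = Σ pᵢ·ℓᵢ = 0.10·2 + 0.14·3 + 0.13·4 + 0.18·3 + 0.22·3 + 0.07·2 + 0.16·4 = 3.12 bits/symbol.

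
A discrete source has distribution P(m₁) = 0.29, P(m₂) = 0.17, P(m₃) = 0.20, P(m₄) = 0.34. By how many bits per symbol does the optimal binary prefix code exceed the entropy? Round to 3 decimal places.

0.054 bits

Entropy H = −Σ p log₂ p ≈ 1.9461 bits.
Huffman merges: 17/100+1/5→37/100; 29/100+17/50→63/100; 37/100+63/100→1. L = 2 ≈ 2.0000.
L − H = 2.0000 − 1.9461 = 0.054 bits.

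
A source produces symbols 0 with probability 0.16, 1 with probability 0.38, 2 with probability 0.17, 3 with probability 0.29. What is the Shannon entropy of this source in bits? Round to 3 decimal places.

1.906 bits

H = −Σ pᵢ log₂ pᵢ.
−0.16·log₂(0.16) = 0.4230
−0.38·log₂(0.38) = 0.5305
−0.17·log₂(0.17) = 0.4346
−0.29·log₂(0.29) = 0.5179
Sum ≈ 1.9060 → 1.906 bits.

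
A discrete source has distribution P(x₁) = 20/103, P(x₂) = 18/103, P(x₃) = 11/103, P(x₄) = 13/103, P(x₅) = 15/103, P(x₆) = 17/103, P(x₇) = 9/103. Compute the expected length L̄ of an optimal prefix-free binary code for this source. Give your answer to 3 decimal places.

Repeatedly combine the two least-probable nodes; the expected code length is the sum of the merged weights.
merge 9/103 + 11/103 → 20/103
merge 13/103 + 15/103 → 28/103
merge 17/103 + 18/103 → 35/103
merge 20/103 + 20/103 → 40/103
merge 28/103 + 35/103 → 63/103
merge 40/103 + 63/103 → 1
L = 20/103 + 28/103 + 35/103 + 40/103 + 63/103 + 1 = 289/103 ≈ 2.806 bits/symbol.

2.806 bits/symbol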